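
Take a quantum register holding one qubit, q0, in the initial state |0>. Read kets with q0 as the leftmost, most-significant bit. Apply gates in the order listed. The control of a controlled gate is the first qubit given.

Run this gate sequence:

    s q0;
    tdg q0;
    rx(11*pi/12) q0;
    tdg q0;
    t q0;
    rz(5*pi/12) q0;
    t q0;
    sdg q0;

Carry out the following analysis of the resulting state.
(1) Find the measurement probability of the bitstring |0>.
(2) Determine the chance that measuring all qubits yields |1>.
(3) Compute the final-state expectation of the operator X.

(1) The probability of measuring |0> is -sqrt(6)/8 - sqrt(2)/8 + 1/2.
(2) A full measurement returns |1> with probability sqrt(2)/8 + sqrt(6)/8 + 1/2.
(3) The observable X averages to -sqrt(2)/8 + sqrt(6)/8.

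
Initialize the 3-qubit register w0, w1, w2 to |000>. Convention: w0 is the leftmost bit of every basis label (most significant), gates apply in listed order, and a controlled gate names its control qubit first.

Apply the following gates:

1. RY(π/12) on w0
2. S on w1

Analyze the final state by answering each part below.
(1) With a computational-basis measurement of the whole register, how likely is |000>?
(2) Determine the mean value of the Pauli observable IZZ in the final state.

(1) A full measurement returns |000> with probability sqrt(2)/8 + sqrt(6)/8 + 1/2.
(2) The observable IZZ averages to 1.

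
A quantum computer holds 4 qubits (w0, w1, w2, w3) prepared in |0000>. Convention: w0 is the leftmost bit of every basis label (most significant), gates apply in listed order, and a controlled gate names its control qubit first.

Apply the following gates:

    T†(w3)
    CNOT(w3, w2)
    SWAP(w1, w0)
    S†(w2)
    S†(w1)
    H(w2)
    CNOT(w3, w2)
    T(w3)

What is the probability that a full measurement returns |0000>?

The probability of measuring |0000> is 1/2.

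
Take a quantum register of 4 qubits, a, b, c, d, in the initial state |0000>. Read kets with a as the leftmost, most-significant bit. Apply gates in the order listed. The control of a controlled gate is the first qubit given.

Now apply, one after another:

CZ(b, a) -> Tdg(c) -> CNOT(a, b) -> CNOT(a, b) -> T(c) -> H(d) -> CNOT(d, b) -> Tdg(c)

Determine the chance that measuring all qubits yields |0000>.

A full measurement returns |0000> with probability 1/2. Key observation: gates 2-5 undo each other exactly, leaving only the rest of the circuit to track.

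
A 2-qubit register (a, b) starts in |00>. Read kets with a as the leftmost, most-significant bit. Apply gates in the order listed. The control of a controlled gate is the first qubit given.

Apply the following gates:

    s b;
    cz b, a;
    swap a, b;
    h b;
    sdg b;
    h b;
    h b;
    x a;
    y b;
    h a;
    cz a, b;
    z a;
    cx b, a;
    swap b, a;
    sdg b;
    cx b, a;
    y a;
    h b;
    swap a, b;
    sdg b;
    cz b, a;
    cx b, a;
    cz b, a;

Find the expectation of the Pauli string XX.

The expectation value of XX is -1.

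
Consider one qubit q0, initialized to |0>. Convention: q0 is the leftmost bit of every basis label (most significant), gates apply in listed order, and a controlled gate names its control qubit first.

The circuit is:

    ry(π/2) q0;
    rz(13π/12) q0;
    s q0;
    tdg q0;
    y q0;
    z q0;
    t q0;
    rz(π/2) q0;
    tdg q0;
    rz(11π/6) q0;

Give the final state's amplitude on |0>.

|0> carries amplitude -sqrt(2)*exp(I*pi/8)/2 in the final state.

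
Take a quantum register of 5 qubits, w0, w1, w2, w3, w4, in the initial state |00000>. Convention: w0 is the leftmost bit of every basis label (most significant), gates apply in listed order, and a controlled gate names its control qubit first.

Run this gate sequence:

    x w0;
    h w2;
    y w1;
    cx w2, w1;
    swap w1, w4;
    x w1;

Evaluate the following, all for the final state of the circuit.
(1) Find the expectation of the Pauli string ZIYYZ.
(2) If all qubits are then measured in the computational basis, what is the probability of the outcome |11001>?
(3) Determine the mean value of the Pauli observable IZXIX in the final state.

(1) In the final state, ZIYYZ has expectation 0.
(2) Outcome |11001> occurs with probability 1/2.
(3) In the final state, IZXIX has expectation -1.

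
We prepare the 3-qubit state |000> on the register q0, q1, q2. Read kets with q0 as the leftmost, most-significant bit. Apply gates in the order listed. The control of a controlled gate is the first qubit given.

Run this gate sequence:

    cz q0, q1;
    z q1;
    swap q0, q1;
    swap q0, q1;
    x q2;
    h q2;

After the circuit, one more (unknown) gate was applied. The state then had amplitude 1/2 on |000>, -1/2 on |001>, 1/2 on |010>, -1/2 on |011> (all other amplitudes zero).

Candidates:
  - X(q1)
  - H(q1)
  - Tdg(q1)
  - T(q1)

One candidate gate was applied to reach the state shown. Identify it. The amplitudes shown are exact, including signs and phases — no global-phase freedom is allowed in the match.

The unique candidate consistent with the amplitudes is H(q1). Key observation: steps 3-4 multiply out to the identity, so the circuit reduces to the remaining gates.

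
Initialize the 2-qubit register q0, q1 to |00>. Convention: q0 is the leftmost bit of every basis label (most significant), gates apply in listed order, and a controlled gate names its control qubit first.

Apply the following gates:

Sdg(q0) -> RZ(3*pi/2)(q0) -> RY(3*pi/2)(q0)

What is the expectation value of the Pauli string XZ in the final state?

In the final state, XZ has expectation -1.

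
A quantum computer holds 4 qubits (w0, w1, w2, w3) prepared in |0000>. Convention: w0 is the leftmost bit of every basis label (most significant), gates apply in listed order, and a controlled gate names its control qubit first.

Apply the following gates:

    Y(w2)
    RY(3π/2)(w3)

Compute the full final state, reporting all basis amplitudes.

After the circuit, the state carries amplitude -sqrt(2)*I/2 on |0010>, sqrt(2)*I/2 on |0011>, and 0 on every other basis state.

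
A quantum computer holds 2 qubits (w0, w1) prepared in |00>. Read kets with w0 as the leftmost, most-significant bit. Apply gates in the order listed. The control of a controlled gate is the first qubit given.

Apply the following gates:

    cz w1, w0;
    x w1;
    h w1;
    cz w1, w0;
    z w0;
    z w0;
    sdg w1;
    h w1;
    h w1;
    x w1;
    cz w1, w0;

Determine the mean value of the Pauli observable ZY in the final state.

The expectation value of ZY is -1.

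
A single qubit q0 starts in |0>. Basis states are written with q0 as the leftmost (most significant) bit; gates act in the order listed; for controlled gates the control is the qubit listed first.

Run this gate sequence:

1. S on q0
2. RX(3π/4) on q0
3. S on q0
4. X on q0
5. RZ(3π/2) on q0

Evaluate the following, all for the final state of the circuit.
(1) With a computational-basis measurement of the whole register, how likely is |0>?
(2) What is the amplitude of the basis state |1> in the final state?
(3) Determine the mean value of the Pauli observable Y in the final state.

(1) A full measurement returns |0> with probability sqrt(2)/4 + 1/2.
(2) |1> carries amplitude sqrt(2 - sqrt(2))*exp(3*I*pi/4)/2 in the final state.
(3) In the final state, Y has expectation -sqrt(2)/2.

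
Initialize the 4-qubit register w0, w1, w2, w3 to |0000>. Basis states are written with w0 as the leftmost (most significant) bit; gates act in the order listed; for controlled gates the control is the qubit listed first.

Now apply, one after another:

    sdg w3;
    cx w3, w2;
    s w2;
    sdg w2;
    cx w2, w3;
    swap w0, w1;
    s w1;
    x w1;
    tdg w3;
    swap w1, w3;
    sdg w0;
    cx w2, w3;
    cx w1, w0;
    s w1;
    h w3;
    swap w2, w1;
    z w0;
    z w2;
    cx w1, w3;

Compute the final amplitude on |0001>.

The final state's coefficient on |0001> equals -sqrt(2)/2.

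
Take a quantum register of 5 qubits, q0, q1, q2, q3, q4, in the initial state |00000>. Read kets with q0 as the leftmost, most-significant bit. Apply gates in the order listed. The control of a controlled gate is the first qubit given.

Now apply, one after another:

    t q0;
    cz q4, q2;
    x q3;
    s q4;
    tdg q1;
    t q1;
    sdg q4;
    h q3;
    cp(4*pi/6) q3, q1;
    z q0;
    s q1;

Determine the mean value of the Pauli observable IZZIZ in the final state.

The observable IZZIZ averages to 1. Key observation: steps 4-7 multiply out to the identity, so the circuit reduces to the remaining gates.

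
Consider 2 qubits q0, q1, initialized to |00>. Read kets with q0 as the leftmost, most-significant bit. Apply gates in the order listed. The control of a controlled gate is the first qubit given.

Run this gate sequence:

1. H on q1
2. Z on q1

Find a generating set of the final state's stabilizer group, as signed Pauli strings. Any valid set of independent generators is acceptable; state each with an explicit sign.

The stabilizer group can be generated by -IX, +ZI, among other valid generating sets.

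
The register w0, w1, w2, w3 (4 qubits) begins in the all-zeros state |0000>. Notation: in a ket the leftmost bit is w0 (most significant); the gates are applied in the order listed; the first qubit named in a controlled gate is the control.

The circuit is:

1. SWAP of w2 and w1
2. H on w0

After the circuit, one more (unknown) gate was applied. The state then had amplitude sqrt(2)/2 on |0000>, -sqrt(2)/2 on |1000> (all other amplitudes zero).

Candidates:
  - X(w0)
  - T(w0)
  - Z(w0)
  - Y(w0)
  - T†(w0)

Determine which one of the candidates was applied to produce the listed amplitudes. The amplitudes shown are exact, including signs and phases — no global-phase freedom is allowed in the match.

The applied gate was Z(w0).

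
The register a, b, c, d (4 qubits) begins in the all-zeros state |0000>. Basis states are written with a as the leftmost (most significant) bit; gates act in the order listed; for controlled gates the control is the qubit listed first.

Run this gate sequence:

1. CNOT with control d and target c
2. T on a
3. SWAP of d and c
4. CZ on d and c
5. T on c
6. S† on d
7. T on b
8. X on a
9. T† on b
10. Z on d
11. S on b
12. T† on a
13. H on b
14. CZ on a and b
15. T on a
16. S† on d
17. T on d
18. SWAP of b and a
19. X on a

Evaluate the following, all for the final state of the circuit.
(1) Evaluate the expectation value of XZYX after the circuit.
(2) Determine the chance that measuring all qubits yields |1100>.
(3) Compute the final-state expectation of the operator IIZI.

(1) The expectation value of XZYX is 0.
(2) Outcome |1100> occurs with probability 1/2.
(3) In the final state, IIZI has expectation 1.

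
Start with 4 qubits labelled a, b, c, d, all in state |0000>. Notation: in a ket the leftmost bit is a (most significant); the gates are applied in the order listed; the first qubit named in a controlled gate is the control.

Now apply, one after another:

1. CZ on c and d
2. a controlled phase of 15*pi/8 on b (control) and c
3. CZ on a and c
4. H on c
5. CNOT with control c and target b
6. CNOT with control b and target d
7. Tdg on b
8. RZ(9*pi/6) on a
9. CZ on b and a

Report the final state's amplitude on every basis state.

The final amplitudes are -sqrt(2)*exp(I*pi/4)/2 on |0000>, -sqrt(2)/2 on |0111>, and 0 on every other basis state.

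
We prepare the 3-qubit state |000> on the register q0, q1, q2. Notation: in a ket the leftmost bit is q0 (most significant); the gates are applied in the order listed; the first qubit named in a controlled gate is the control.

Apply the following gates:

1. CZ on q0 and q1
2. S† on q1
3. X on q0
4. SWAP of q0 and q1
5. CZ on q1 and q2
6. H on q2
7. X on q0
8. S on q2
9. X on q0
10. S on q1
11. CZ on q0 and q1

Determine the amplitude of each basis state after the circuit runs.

The resulting statevector has amplitude sqrt(2)*I/2 on |010>, -sqrt(2)/2 on |011>, and 0 on every other basis state.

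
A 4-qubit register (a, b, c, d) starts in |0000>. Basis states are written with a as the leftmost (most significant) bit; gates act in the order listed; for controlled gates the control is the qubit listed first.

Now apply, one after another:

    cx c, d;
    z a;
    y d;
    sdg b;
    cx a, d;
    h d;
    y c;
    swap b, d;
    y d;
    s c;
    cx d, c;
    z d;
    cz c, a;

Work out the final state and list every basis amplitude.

The final amplitudes are -sqrt(2)/2 on |0001>, sqrt(2)/2 on |0101>, and 0 on every other basis state.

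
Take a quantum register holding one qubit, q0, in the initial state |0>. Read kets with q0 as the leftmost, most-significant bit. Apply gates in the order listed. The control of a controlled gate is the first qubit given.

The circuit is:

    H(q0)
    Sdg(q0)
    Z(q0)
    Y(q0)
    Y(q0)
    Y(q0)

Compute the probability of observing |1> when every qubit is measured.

The probability of measuring |1> is 1/2.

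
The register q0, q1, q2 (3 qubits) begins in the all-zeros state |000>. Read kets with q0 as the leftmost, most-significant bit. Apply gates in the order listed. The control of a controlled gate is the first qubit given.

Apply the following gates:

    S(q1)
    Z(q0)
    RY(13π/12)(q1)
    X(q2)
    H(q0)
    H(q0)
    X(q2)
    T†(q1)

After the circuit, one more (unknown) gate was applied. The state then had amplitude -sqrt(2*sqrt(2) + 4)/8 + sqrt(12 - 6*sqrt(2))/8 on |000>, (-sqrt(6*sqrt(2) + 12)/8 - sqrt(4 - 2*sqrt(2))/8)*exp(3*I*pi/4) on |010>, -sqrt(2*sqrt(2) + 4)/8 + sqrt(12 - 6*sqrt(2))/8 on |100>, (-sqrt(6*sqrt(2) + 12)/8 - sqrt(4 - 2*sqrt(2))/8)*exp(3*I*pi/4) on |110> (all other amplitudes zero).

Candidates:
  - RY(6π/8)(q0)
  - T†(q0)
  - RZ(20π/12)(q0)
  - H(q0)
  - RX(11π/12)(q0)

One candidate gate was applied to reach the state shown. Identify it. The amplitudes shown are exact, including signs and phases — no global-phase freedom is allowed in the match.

It was H(q0) that produced the state shown. Key observation: steps 4-7 multiply out to the identity, so the circuit reduces to the remaining gates.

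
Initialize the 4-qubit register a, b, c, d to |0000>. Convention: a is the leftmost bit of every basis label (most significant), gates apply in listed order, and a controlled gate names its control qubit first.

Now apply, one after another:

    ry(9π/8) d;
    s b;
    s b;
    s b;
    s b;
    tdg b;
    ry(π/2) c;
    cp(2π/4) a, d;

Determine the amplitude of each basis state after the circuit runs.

The final amplitudes are -sqrt(2)*sin(pi/16)/2 on |0000>, sqrt(2)*cos(pi/16)/2 on |0001>, -sqrt(2)*sin(pi/16)/2 on |0010>, sqrt(2)*cos(pi/16)/2 on |0011>, and 0 on every other basis state. Key observation: gates 2-5 undo each other exactly, leaving only the rest of the circuit to track.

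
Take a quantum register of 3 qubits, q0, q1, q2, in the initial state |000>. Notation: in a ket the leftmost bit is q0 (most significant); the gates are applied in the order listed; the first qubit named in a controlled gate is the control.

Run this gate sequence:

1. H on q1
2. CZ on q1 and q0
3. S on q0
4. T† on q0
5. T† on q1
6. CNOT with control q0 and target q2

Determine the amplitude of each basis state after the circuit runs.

The final amplitudes are sqrt(2)/2 on |000>, -sqrt(2)*exp(3*I*pi/4)/2 on |010>, and 0 on every other basis state.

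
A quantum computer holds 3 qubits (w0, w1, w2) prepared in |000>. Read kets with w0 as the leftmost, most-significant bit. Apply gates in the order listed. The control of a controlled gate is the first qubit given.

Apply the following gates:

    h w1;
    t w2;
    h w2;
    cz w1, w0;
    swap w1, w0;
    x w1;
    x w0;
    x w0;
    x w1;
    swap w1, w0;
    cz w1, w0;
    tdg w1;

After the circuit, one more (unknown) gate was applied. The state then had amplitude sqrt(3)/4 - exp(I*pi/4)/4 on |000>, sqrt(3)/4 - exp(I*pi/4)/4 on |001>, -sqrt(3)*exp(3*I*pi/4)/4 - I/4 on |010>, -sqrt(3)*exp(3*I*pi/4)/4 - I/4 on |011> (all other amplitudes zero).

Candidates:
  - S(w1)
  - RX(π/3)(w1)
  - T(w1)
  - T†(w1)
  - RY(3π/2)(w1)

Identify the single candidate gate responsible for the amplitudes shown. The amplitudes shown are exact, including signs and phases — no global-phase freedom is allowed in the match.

It was RX(π/3)(w1) that produced the state shown. Key observation: gates 4-11 undo each other exactly, leaving only the rest of the circuit to track.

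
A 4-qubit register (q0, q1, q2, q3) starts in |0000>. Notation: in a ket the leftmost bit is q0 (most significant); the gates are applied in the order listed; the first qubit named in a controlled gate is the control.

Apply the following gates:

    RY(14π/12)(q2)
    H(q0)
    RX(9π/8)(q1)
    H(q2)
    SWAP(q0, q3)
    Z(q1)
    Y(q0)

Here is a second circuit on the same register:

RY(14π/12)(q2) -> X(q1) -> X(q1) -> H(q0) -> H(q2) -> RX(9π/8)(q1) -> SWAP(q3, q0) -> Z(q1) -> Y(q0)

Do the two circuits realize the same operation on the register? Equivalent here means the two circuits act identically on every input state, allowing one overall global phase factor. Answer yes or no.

Yes, they are equivalent — the unitaries differ by at most a global phase.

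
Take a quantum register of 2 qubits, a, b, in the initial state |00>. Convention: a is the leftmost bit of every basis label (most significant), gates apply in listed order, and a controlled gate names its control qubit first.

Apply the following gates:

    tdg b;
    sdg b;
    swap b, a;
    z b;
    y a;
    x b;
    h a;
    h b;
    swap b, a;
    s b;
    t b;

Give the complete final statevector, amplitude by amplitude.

After the circuit, the state carries amplitude I/2 on |00>, exp(I*pi/4)/2 on |01>, -I/2 on |10>, -exp(I*pi/4)/2 on |11>.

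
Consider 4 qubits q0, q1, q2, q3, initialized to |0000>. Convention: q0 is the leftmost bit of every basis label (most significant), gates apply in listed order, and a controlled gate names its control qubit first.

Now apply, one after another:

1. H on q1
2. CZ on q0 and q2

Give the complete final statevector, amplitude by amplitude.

The resulting statevector has amplitude sqrt(2)/2 on |0000>, sqrt(2)/2 on |0100>, and 0 on every other basis state.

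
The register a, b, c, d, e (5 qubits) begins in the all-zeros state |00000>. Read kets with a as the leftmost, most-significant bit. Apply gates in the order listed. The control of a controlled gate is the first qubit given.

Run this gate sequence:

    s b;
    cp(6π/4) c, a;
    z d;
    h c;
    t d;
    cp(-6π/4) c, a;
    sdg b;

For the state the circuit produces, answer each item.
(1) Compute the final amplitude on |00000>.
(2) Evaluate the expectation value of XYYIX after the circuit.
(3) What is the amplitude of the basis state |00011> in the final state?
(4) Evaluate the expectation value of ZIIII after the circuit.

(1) The final state's coefficient on |00000> equals sqrt(2)/2.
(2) The expectation value of XYYIX is 0.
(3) |00011> carries amplitude 0 in the final state.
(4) The observable ZIIII averages to 1.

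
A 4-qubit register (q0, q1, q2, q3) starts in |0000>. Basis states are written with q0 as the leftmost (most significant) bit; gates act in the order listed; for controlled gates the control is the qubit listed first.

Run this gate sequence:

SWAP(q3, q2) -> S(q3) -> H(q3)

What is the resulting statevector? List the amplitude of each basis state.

The resulting statevector has amplitude sqrt(2)/2 on |0000>, sqrt(2)/2 on |0001>, and 0 on every other basis state.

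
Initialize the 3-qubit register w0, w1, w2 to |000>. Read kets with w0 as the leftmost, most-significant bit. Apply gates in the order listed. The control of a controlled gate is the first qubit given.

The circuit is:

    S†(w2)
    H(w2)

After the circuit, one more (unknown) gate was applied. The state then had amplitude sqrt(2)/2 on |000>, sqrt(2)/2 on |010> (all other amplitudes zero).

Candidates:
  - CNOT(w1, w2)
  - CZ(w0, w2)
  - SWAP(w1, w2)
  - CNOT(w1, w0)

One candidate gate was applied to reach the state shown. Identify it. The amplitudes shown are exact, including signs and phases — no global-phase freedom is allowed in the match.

The applied gate was SWAP(w1, w2).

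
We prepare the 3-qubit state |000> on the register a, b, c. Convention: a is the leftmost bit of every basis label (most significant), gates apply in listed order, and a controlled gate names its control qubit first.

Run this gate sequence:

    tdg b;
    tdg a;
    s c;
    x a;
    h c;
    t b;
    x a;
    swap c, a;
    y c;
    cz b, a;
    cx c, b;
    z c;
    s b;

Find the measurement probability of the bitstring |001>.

Outcome |001> occurs with probability 0.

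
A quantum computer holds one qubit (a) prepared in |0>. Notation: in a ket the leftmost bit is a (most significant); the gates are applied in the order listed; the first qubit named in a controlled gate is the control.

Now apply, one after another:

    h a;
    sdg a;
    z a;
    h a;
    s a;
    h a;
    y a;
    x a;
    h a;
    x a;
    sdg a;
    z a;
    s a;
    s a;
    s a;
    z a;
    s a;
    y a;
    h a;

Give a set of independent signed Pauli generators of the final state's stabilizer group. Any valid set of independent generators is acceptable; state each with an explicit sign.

The stabilizer group can be generated by +Y, among other valid generating sets.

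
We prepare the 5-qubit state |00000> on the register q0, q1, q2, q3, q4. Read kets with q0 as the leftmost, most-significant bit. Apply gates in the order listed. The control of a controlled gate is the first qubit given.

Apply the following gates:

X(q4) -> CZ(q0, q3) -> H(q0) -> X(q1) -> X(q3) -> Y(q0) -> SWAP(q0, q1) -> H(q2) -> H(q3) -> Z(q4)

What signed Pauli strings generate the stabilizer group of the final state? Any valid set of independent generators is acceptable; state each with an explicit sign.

The final state is stabilized by the group generated by -IXIII, +IIXII, -IIIXI, -ZIIII, -IIIIZ; other independent generating sets are equally valid.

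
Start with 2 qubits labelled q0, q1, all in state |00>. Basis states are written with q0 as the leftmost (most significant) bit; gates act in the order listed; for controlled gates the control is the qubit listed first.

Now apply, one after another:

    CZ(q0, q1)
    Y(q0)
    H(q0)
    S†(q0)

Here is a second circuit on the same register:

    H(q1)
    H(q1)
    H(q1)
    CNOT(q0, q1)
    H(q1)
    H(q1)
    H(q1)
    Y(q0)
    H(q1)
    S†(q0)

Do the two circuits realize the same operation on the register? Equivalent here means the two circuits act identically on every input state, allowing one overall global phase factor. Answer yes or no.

No — the two circuits implement different unitaries, even allowing a global phase.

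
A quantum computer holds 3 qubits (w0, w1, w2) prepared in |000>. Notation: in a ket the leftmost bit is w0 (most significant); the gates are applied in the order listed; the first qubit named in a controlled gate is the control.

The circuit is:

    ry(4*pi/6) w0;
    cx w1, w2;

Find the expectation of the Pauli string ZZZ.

In the final state, ZZZ has expectation -1/2.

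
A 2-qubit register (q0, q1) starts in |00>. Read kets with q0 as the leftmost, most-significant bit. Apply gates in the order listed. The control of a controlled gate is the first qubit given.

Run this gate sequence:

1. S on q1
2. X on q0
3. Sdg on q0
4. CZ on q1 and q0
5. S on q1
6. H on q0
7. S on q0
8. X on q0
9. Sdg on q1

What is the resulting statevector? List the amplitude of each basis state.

The resulting statevector has amplitude -sqrt(2)/2 on |00>, 0 on |01>, -sqrt(2)*I/2 on |10>, 0 on |11>.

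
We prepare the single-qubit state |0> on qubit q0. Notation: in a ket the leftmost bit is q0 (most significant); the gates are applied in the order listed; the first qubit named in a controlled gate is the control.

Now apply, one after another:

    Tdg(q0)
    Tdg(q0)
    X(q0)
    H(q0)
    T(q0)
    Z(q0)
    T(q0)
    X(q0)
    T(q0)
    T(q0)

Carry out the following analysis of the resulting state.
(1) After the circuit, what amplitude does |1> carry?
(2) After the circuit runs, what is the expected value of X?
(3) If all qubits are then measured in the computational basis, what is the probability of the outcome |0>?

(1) The final state's coefficient on |1> equals sqrt(2)*I/2.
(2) The expectation value of X is 1.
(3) The probability of measuring |0> is 1/2.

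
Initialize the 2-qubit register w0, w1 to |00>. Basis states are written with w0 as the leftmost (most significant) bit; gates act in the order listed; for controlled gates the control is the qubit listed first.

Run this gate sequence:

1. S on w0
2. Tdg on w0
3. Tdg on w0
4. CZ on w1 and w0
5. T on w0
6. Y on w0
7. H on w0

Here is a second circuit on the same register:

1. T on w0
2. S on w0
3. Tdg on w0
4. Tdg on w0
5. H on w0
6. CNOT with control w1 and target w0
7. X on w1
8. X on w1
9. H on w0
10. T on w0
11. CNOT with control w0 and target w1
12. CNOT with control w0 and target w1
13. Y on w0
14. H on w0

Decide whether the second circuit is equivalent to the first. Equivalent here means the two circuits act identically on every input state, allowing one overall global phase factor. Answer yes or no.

No — the two circuits implement different unitaries, even allowing a global phase.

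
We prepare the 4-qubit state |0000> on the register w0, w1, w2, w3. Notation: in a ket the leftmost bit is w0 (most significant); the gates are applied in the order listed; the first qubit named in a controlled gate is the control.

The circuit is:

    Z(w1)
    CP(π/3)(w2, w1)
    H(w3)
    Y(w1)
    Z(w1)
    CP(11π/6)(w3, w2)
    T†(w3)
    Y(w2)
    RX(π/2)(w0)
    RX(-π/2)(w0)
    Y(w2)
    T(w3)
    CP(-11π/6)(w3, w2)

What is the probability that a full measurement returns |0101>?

A full measurement returns |0101> with probability 1/2. Key observation: steps 6-13 multiply out to the identity, so the circuit reduces to the remaining gates.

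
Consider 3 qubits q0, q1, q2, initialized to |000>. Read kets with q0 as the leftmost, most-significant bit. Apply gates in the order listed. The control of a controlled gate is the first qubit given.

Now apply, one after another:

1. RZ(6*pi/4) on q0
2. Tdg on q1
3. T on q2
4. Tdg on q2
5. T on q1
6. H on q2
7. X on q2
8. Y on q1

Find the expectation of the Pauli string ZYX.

The observable ZYX averages to 0.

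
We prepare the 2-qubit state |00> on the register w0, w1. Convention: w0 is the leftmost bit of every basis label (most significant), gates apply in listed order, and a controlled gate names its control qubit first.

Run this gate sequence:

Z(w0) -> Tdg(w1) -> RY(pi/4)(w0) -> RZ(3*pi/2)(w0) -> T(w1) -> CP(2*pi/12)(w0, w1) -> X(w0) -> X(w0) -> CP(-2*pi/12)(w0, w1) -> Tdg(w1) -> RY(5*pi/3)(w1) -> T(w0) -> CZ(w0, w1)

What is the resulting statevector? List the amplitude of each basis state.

The resulting statevector has amplitude sqrt(3*sqrt(2) + 6)*exp(I*pi/4)/4 on |00>, -sqrt(sqrt(2) + 2)*exp(I*pi/4)/4 on |01>, sqrt(6 - 3*sqrt(2))/4 on |10>, sqrt(2 - sqrt(2))/4 on |11>. Key observation: gates 5-10 undo each other exactly, leaving only the rest of the circuit to track.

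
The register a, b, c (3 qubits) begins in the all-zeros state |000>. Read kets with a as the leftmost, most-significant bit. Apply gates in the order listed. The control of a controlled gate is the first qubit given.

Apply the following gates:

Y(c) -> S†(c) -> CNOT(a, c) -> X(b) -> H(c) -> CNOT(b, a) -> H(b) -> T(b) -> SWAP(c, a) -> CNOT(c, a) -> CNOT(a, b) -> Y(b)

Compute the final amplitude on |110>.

|110> carries amplitude 0 in the final state.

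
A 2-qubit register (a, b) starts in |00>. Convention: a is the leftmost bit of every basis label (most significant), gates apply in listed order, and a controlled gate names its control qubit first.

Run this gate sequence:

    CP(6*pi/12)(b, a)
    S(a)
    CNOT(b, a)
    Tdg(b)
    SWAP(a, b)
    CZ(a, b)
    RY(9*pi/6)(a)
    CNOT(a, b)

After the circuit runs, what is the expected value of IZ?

In the final state, IZ has expectation 0.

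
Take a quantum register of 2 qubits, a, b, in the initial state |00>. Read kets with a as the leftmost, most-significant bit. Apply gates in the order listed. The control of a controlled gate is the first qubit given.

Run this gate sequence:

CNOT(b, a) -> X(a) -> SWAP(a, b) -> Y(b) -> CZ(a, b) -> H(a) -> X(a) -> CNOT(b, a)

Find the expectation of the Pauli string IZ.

In the final state, IZ has expectation 1.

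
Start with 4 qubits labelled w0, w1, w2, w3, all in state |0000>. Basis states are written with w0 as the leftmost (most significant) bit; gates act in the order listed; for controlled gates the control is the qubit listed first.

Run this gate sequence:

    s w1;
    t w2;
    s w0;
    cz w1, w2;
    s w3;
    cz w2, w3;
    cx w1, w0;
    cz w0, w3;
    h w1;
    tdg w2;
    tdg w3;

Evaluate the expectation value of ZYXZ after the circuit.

The expectation value of ZYXZ is 0.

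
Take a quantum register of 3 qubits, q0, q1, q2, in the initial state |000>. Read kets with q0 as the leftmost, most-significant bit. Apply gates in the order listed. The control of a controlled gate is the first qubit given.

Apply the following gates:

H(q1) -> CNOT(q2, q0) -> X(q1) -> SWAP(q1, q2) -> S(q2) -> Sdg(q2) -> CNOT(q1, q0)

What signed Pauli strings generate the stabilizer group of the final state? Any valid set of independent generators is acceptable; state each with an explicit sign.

The final state is stabilized by the group generated by +IIX, +ZII, +IZI; other independent generating sets are equally valid. Key observation: steps 5-6 multiply out to the identity, so the circuit reduces to the remaining gates.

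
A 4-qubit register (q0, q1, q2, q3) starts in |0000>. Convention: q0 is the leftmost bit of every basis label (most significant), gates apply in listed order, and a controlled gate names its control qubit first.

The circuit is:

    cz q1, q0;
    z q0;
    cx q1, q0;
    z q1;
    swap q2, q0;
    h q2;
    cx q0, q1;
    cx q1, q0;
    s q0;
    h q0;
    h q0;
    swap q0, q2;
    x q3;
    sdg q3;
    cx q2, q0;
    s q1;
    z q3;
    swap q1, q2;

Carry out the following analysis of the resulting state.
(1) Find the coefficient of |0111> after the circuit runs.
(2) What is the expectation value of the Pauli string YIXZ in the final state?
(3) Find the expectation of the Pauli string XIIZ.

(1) The final state's coefficient on |0111> equals 0. Key observation: the block from step 10 through step 11 cancels to the identity and can be dropped.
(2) In the final state, YIXZ has expectation 0.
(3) The observable XIIZ averages to -1.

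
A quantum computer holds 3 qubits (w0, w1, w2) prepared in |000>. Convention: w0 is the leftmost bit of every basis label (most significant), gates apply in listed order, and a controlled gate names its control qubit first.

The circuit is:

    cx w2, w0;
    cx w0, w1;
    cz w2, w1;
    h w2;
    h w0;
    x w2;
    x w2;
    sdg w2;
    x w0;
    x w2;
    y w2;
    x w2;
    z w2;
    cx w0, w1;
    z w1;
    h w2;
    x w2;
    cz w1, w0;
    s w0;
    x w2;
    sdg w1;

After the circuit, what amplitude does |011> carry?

|011> carries amplitude 0 in the final state. Key observation: gates 6-7 undo each other exactly, leaving only the rest of the circuit to track.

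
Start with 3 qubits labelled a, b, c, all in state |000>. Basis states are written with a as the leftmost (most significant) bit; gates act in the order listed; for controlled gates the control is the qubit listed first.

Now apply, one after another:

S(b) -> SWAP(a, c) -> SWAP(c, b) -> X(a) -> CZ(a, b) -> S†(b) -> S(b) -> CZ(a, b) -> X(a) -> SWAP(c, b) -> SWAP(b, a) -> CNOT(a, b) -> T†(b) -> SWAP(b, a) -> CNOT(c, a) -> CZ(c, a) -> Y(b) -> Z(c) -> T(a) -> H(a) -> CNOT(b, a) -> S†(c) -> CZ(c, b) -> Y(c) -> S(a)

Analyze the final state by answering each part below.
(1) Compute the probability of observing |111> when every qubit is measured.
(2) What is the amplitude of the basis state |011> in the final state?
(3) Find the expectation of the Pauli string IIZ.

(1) A full measurement returns |111> with probability 1/2. Key observation: the block from step 3 through step 10 cancels to the identity and can be dropped.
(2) |011> carries amplitude -sqrt(2)/2 in the final state.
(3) The expectation value of IIZ is -1.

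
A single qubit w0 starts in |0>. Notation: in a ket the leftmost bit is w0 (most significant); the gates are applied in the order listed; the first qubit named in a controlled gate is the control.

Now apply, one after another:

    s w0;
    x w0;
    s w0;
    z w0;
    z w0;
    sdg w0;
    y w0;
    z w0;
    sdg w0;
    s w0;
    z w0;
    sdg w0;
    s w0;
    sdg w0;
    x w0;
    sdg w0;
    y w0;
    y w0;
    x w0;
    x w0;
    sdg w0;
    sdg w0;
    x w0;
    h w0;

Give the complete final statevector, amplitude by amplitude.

The final amplitudes are sqrt(2)/2 on |0>, sqrt(2)/2 on |1>.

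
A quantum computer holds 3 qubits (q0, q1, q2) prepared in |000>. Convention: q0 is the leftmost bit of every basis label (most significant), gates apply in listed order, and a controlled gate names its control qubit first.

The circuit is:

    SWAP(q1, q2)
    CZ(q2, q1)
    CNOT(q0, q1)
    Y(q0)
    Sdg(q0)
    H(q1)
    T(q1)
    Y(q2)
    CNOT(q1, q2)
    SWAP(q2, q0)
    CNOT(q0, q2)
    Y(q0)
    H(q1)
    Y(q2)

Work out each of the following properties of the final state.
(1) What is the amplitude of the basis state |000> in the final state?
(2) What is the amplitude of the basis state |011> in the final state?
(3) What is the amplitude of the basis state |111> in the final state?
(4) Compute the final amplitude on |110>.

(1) The final state's coefficient on |000> equals 0.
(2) |011> carries amplitude I/2 in the final state.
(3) The amplitude on |111> is 0.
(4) |110> carries amplitude -exp(3*I*pi/4)/2 in the final state.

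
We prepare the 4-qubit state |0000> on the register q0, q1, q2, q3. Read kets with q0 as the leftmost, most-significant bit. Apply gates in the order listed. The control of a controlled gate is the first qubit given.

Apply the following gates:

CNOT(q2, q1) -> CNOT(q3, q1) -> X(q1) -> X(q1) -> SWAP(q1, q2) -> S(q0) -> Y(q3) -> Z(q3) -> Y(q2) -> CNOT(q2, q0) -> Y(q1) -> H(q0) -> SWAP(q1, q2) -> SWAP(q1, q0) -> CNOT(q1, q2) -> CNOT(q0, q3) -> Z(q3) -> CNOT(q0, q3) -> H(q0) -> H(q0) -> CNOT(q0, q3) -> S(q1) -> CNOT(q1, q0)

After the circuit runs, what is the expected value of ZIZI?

The expectation value of ZIZI is 1. Key observation: gates 18-21 undo each other exactly, leaving only the rest of the circuit to track.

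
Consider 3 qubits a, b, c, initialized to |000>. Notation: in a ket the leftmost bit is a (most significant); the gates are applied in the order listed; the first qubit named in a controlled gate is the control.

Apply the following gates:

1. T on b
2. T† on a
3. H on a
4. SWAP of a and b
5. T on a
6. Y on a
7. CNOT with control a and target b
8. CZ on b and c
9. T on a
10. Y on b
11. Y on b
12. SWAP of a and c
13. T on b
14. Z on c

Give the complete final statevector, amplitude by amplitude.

The resulting statevector has amplitude -sqrt(2)*exp(3*I*pi/4)/2 on |001>, sqrt(2)/2 on |011>, and 0 on every other basis state.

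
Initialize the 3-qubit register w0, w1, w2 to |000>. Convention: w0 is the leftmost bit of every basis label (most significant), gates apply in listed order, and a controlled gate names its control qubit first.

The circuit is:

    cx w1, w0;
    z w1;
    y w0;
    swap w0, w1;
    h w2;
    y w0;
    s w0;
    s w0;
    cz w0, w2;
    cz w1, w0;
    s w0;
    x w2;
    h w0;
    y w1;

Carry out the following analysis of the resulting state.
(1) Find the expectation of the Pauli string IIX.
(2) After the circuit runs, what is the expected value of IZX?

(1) The observable IIX averages to -1.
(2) The observable IZX averages to -1.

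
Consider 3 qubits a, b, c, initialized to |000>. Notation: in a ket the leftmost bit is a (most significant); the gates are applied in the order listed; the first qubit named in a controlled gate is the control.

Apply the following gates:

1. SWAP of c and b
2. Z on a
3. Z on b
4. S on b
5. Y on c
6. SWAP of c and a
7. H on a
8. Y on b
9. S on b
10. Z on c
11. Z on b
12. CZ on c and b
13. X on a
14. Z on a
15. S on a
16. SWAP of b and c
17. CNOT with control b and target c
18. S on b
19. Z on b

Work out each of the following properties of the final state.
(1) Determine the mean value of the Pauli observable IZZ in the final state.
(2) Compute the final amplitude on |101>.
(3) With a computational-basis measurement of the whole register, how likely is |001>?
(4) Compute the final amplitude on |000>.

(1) The observable IZZ averages to -1.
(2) |101> carries amplitude sqrt(2)/2 in the final state.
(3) The probability of measuring |001> is 1/2.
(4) The amplitude on |000> is 0.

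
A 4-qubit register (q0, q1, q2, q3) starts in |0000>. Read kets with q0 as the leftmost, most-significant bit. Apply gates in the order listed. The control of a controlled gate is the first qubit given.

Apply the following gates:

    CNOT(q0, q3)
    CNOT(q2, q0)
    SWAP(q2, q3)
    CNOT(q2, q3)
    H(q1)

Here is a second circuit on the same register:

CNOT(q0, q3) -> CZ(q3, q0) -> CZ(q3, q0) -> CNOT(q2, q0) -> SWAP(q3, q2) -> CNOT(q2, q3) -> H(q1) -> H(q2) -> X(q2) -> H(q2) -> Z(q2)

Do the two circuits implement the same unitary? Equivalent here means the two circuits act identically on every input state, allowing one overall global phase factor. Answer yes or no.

Yes — the two circuits implement the same unitary up to a global phase.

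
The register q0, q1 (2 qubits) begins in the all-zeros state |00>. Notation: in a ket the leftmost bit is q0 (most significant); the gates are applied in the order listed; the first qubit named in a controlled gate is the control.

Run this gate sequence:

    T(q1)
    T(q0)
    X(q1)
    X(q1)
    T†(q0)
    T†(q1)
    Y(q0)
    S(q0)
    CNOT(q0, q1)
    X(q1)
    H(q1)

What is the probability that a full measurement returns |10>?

A full measurement returns |10> with probability 1/2.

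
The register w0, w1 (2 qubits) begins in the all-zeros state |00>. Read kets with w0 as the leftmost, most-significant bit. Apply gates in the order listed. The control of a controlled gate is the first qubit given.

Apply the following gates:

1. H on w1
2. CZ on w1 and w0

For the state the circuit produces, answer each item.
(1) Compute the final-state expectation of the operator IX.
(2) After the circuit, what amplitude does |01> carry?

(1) In the final state, IX has expectation 1.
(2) |01> carries amplitude sqrt(2)/2 in the final state.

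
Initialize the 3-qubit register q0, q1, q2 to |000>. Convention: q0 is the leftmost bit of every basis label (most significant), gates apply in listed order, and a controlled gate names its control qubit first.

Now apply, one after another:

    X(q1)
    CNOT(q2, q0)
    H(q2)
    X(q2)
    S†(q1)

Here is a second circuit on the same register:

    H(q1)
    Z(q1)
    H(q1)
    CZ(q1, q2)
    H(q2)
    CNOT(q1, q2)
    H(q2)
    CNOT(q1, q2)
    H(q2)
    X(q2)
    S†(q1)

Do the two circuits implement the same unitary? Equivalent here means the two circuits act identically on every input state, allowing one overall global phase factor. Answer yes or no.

No, they are not equivalent — no single phase factor reconciles the two unitaries.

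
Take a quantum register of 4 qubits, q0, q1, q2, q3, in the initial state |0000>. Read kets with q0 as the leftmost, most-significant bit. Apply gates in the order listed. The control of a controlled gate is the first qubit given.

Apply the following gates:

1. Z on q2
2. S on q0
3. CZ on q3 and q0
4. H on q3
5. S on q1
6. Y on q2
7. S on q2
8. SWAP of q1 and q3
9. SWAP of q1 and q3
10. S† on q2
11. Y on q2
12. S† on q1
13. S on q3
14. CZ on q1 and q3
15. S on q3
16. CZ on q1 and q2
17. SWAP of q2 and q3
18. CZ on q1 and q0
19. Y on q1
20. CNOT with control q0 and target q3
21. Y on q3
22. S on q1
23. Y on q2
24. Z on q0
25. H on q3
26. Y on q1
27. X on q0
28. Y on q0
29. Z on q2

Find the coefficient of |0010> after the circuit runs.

The final state's coefficient on |0010> equals 1/2. Key observation: the block from step 5 through step 12 cancels to the identity and can be dropped.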